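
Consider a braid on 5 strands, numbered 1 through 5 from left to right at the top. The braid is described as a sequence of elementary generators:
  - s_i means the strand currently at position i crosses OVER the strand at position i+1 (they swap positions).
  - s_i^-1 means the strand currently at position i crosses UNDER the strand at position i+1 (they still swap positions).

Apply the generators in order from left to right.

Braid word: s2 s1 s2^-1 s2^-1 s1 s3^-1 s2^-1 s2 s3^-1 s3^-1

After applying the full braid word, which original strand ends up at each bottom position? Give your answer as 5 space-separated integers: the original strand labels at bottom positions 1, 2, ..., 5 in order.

Gen 1 (s2): strand 2 crosses over strand 3. Perm now: [1 3 2 4 5]
Gen 2 (s1): strand 1 crosses over strand 3. Perm now: [3 1 2 4 5]
Gen 3 (s2^-1): strand 1 crosses under strand 2. Perm now: [3 2 1 4 5]
Gen 4 (s2^-1): strand 2 crosses under strand 1. Perm now: [3 1 2 4 5]
Gen 5 (s1): strand 3 crosses over strand 1. Perm now: [1 3 2 4 5]
Gen 6 (s3^-1): strand 2 crosses under strand 4. Perm now: [1 3 4 2 5]
Gen 7 (s2^-1): strand 3 crosses under strand 4. Perm now: [1 4 3 2 5]
Gen 8 (s2): strand 4 crosses over strand 3. Perm now: [1 3 4 2 5]
Gen 9 (s3^-1): strand 4 crosses under strand 2. Perm now: [1 3 2 4 5]
Gen 10 (s3^-1): strand 2 crosses under strand 4. Perm now: [1 3 4 2 5]

Answer: 1 3 4 2 5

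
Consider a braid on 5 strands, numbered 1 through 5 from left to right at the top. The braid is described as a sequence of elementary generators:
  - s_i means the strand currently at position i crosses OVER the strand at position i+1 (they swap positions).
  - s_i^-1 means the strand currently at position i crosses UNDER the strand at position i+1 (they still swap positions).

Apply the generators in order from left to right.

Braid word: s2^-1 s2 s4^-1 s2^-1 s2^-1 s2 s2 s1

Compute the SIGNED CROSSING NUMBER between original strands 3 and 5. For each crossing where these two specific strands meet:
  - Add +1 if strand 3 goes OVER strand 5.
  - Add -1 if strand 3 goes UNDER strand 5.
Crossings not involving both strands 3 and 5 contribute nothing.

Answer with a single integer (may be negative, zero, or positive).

Gen 1: crossing 2x3. Both 3&5? no. Sum: 0
Gen 2: crossing 3x2. Both 3&5? no. Sum: 0
Gen 3: crossing 4x5. Both 3&5? no. Sum: 0
Gen 4: crossing 2x3. Both 3&5? no. Sum: 0
Gen 5: crossing 3x2. Both 3&5? no. Sum: 0
Gen 6: crossing 2x3. Both 3&5? no. Sum: 0
Gen 7: crossing 3x2. Both 3&5? no. Sum: 0
Gen 8: crossing 1x2. Both 3&5? no. Sum: 0

Answer: 0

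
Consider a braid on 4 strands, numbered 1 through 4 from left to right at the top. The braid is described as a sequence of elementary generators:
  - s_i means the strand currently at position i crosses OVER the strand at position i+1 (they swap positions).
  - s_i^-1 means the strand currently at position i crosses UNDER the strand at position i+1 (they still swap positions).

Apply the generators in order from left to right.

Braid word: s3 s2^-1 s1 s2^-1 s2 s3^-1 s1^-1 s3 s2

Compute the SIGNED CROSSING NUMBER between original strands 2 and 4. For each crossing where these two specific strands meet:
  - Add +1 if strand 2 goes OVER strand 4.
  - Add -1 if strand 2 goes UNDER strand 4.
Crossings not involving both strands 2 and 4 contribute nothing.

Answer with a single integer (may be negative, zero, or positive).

Gen 1: crossing 3x4. Both 2&4? no. Sum: 0
Gen 2: 2 under 4. Both 2&4? yes. Contrib: -1. Sum: -1
Gen 3: crossing 1x4. Both 2&4? no. Sum: -1
Gen 4: crossing 1x2. Both 2&4? no. Sum: -1
Gen 5: crossing 2x1. Both 2&4? no. Sum: -1
Gen 6: crossing 2x3. Both 2&4? no. Sum: -1
Gen 7: crossing 4x1. Both 2&4? no. Sum: -1
Gen 8: crossing 3x2. Both 2&4? no. Sum: -1
Gen 9: 4 over 2. Both 2&4? yes. Contrib: -1. Sum: -2

Answer: -2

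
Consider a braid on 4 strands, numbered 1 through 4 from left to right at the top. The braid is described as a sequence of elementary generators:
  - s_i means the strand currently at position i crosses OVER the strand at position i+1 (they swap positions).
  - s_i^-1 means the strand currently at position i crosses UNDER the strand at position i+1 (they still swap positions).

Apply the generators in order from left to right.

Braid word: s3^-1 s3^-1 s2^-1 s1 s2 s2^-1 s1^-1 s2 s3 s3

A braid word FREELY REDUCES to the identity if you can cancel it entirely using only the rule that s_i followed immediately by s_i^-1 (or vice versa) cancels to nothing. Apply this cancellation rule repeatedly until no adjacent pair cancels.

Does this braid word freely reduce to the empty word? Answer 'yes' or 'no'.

Gen 1 (s3^-1): push. Stack: [s3^-1]
Gen 2 (s3^-1): push. Stack: [s3^-1 s3^-1]
Gen 3 (s2^-1): push. Stack: [s3^-1 s3^-1 s2^-1]
Gen 4 (s1): push. Stack: [s3^-1 s3^-1 s2^-1 s1]
Gen 5 (s2): push. Stack: [s3^-1 s3^-1 s2^-1 s1 s2]
Gen 6 (s2^-1): cancels prior s2. Stack: [s3^-1 s3^-1 s2^-1 s1]
Gen 7 (s1^-1): cancels prior s1. Stack: [s3^-1 s3^-1 s2^-1]
Gen 8 (s2): cancels prior s2^-1. Stack: [s3^-1 s3^-1]
Gen 9 (s3): cancels prior s3^-1. Stack: [s3^-1]
Gen 10 (s3): cancels prior s3^-1. Stack: []
Reduced word: (empty)

Answer: yes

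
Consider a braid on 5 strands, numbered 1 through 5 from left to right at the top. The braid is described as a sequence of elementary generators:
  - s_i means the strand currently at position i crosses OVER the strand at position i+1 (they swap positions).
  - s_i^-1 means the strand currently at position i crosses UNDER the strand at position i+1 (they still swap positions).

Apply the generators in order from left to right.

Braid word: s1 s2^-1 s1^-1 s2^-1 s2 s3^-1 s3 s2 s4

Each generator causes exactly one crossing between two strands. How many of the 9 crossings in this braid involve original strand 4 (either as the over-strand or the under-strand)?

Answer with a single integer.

Answer: 3

Derivation:
Gen 1: crossing 1x2. Involves strand 4? no. Count so far: 0
Gen 2: crossing 1x3. Involves strand 4? no. Count so far: 0
Gen 3: crossing 2x3. Involves strand 4? no. Count so far: 0
Gen 4: crossing 2x1. Involves strand 4? no. Count so far: 0
Gen 5: crossing 1x2. Involves strand 4? no. Count so far: 0
Gen 6: crossing 1x4. Involves strand 4? yes. Count so far: 1
Gen 7: crossing 4x1. Involves strand 4? yes. Count so far: 2
Gen 8: crossing 2x1. Involves strand 4? no. Count so far: 2
Gen 9: crossing 4x5. Involves strand 4? yes. Count so far: 3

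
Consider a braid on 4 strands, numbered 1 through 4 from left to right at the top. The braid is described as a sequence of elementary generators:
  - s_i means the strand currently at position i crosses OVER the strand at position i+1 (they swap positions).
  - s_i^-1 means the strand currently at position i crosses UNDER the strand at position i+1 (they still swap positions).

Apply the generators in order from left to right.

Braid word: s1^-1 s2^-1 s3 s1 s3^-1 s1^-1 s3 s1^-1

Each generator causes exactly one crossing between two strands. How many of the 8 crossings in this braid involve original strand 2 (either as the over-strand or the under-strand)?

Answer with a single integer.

Gen 1: crossing 1x2. Involves strand 2? yes. Count so far: 1
Gen 2: crossing 1x3. Involves strand 2? no. Count so far: 1
Gen 3: crossing 1x4. Involves strand 2? no. Count so far: 1
Gen 4: crossing 2x3. Involves strand 2? yes. Count so far: 2
Gen 5: crossing 4x1. Involves strand 2? no. Count so far: 2
Gen 6: crossing 3x2. Involves strand 2? yes. Count so far: 3
Gen 7: crossing 1x4. Involves strand 2? no. Count so far: 3
Gen 8: crossing 2x3. Involves strand 2? yes. Count so far: 4

Answer: 4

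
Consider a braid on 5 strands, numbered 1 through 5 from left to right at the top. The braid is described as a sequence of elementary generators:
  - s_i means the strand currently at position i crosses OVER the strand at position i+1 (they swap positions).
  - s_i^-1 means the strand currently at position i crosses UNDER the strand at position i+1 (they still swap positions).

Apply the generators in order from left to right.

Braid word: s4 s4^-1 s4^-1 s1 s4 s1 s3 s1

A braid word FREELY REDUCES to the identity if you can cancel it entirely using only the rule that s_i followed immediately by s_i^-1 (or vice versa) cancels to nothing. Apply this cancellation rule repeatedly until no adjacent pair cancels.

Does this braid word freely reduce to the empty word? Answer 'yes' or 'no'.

Answer: no

Derivation:
Gen 1 (s4): push. Stack: [s4]
Gen 2 (s4^-1): cancels prior s4. Stack: []
Gen 3 (s4^-1): push. Stack: [s4^-1]
Gen 4 (s1): push. Stack: [s4^-1 s1]
Gen 5 (s4): push. Stack: [s4^-1 s1 s4]
Gen 6 (s1): push. Stack: [s4^-1 s1 s4 s1]
Gen 7 (s3): push. Stack: [s4^-1 s1 s4 s1 s3]
Gen 8 (s1): push. Stack: [s4^-1 s1 s4 s1 s3 s1]
Reduced word: s4^-1 s1 s4 s1 s3 s1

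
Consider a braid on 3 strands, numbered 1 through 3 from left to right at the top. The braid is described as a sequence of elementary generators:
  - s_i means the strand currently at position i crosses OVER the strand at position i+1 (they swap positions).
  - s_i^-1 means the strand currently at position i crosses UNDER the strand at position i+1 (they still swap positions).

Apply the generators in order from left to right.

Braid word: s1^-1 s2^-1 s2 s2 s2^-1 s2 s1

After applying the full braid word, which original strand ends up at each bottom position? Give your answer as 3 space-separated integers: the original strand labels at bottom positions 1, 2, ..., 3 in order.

Gen 1 (s1^-1): strand 1 crosses under strand 2. Perm now: [2 1 3]
Gen 2 (s2^-1): strand 1 crosses under strand 3. Perm now: [2 3 1]
Gen 3 (s2): strand 3 crosses over strand 1. Perm now: [2 1 3]
Gen 4 (s2): strand 1 crosses over strand 3. Perm now: [2 3 1]
Gen 5 (s2^-1): strand 3 crosses under strand 1. Perm now: [2 1 3]
Gen 6 (s2): strand 1 crosses over strand 3. Perm now: [2 3 1]
Gen 7 (s1): strand 2 crosses over strand 3. Perm now: [3 2 1]

Answer: 3 2 1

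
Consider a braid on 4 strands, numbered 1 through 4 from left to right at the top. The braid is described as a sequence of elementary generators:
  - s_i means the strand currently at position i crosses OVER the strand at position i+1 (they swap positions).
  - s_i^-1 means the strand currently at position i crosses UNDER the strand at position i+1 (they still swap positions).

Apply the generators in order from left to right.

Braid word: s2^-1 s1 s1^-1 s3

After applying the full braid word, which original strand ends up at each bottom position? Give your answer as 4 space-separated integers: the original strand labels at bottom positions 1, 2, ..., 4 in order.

Answer: 1 3 4 2

Derivation:
Gen 1 (s2^-1): strand 2 crosses under strand 3. Perm now: [1 3 2 4]
Gen 2 (s1): strand 1 crosses over strand 3. Perm now: [3 1 2 4]
Gen 3 (s1^-1): strand 3 crosses under strand 1. Perm now: [1 3 2 4]
Gen 4 (s3): strand 2 crosses over strand 4. Perm now: [1 3 4 2]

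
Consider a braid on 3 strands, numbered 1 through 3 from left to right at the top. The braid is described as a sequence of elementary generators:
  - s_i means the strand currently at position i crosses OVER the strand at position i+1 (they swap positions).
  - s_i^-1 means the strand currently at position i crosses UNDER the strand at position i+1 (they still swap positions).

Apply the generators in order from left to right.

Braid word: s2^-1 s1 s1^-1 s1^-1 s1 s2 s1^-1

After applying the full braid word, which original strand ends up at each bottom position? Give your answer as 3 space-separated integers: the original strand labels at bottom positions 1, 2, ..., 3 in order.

Answer: 2 1 3

Derivation:
Gen 1 (s2^-1): strand 2 crosses under strand 3. Perm now: [1 3 2]
Gen 2 (s1): strand 1 crosses over strand 3. Perm now: [3 1 2]
Gen 3 (s1^-1): strand 3 crosses under strand 1. Perm now: [1 3 2]
Gen 4 (s1^-1): strand 1 crosses under strand 3. Perm now: [3 1 2]
Gen 5 (s1): strand 3 crosses over strand 1. Perm now: [1 3 2]
Gen 6 (s2): strand 3 crosses over strand 2. Perm now: [1 2 3]
Gen 7 (s1^-1): strand 1 crosses under strand 2. Perm now: [2 1 3]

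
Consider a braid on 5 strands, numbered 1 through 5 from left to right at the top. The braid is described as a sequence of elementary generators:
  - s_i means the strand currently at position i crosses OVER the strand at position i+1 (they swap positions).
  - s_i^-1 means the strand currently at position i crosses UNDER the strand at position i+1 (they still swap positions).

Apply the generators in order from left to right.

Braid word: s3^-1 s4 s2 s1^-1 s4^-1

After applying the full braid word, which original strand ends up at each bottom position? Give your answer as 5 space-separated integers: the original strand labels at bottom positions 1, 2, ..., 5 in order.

Answer: 4 1 2 3 5

Derivation:
Gen 1 (s3^-1): strand 3 crosses under strand 4. Perm now: [1 2 4 3 5]
Gen 2 (s4): strand 3 crosses over strand 5. Perm now: [1 2 4 5 3]
Gen 3 (s2): strand 2 crosses over strand 4. Perm now: [1 4 2 5 3]
Gen 4 (s1^-1): strand 1 crosses under strand 4. Perm now: [4 1 2 5 3]
Gen 5 (s4^-1): strand 5 crosses under strand 3. Perm now: [4 1 2 3 5]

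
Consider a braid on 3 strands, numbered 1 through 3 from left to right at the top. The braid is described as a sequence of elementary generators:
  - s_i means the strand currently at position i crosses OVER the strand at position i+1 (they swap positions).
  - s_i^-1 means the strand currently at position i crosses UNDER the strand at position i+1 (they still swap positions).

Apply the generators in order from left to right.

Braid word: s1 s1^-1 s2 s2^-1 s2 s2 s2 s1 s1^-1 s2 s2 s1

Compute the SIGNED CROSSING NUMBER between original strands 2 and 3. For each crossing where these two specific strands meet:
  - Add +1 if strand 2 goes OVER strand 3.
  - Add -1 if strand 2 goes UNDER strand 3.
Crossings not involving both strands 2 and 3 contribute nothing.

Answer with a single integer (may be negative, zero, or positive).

Gen 1: crossing 1x2. Both 2&3? no. Sum: 0
Gen 2: crossing 2x1. Both 2&3? no. Sum: 0
Gen 3: 2 over 3. Both 2&3? yes. Contrib: +1. Sum: 1
Gen 4: 3 under 2. Both 2&3? yes. Contrib: +1. Sum: 2
Gen 5: 2 over 3. Both 2&3? yes. Contrib: +1. Sum: 3
Gen 6: 3 over 2. Both 2&3? yes. Contrib: -1. Sum: 2
Gen 7: 2 over 3. Both 2&3? yes. Contrib: +1. Sum: 3
Gen 8: crossing 1x3. Both 2&3? no. Sum: 3
Gen 9: crossing 3x1. Both 2&3? no. Sum: 3
Gen 10: 3 over 2. Both 2&3? yes. Contrib: -1. Sum: 2
Gen 11: 2 over 3. Both 2&3? yes. Contrib: +1. Sum: 3
Gen 12: crossing 1x3. Both 2&3? no. Sum: 3

Answer: 3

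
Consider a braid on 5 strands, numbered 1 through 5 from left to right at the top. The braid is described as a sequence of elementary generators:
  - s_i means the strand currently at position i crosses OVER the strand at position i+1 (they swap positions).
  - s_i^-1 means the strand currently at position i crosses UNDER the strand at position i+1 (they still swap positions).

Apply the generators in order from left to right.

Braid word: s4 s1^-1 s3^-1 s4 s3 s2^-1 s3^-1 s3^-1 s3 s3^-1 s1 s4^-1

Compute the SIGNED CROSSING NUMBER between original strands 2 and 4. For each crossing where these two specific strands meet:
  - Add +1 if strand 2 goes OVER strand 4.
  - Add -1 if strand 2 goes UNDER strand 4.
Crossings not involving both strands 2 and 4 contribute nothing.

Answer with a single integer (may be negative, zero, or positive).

Answer: 1

Derivation:
Gen 1: crossing 4x5. Both 2&4? no. Sum: 0
Gen 2: crossing 1x2. Both 2&4? no. Sum: 0
Gen 3: crossing 3x5. Both 2&4? no. Sum: 0
Gen 4: crossing 3x4. Both 2&4? no. Sum: 0
Gen 5: crossing 5x4. Both 2&4? no. Sum: 0
Gen 6: crossing 1x4. Both 2&4? no. Sum: 0
Gen 7: crossing 1x5. Both 2&4? no. Sum: 0
Gen 8: crossing 5x1. Both 2&4? no. Sum: 0
Gen 9: crossing 1x5. Both 2&4? no. Sum: 0
Gen 10: crossing 5x1. Both 2&4? no. Sum: 0
Gen 11: 2 over 4. Both 2&4? yes. Contrib: +1. Sum: 1
Gen 12: crossing 5x3. Both 2&4? no. Sum: 1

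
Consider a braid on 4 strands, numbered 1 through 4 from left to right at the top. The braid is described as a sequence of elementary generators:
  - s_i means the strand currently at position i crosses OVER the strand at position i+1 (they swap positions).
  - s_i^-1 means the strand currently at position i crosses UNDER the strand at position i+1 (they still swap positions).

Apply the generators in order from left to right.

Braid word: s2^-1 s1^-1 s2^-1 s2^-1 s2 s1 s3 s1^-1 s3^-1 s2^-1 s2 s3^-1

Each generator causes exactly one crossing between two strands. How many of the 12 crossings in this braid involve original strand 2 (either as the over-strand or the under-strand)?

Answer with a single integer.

Gen 1: crossing 2x3. Involves strand 2? yes. Count so far: 1
Gen 2: crossing 1x3. Involves strand 2? no. Count so far: 1
Gen 3: crossing 1x2. Involves strand 2? yes. Count so far: 2
Gen 4: crossing 2x1. Involves strand 2? yes. Count so far: 3
Gen 5: crossing 1x2. Involves strand 2? yes. Count so far: 4
Gen 6: crossing 3x2. Involves strand 2? yes. Count so far: 5
Gen 7: crossing 1x4. Involves strand 2? no. Count so far: 5
Gen 8: crossing 2x3. Involves strand 2? yes. Count so far: 6
Gen 9: crossing 4x1. Involves strand 2? no. Count so far: 6
Gen 10: crossing 2x1. Involves strand 2? yes. Count so far: 7
Gen 11: crossing 1x2. Involves strand 2? yes. Count so far: 8
Gen 12: crossing 1x4. Involves strand 2? no. Count so far: 8

Answer: 8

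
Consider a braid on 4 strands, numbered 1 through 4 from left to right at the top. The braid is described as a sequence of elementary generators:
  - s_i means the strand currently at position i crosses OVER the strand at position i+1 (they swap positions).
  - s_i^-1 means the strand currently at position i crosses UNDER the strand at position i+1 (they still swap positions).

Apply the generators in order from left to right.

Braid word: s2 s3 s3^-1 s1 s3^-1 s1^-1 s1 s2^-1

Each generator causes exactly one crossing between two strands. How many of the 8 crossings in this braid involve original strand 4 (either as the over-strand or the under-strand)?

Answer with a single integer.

Answer: 4

Derivation:
Gen 1: crossing 2x3. Involves strand 4? no. Count so far: 0
Gen 2: crossing 2x4. Involves strand 4? yes. Count so far: 1
Gen 3: crossing 4x2. Involves strand 4? yes. Count so far: 2
Gen 4: crossing 1x3. Involves strand 4? no. Count so far: 2
Gen 5: crossing 2x4. Involves strand 4? yes. Count so far: 3
Gen 6: crossing 3x1. Involves strand 4? no. Count so far: 3
Gen 7: crossing 1x3. Involves strand 4? no. Count so far: 3
Gen 8: crossing 1x4. Involves strand 4? yes. Count so far: 4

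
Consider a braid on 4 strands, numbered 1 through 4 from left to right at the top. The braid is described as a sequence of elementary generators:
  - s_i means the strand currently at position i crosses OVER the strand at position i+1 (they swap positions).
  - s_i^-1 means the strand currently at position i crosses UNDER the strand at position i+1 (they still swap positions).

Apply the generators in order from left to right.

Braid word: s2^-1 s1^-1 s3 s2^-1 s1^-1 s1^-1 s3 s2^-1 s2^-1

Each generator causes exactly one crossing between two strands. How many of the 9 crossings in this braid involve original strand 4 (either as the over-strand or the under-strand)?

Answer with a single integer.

Answer: 6

Derivation:
Gen 1: crossing 2x3. Involves strand 4? no. Count so far: 0
Gen 2: crossing 1x3. Involves strand 4? no. Count so far: 0
Gen 3: crossing 2x4. Involves strand 4? yes. Count so far: 1
Gen 4: crossing 1x4. Involves strand 4? yes. Count so far: 2
Gen 5: crossing 3x4. Involves strand 4? yes. Count so far: 3
Gen 6: crossing 4x3. Involves strand 4? yes. Count so far: 4
Gen 7: crossing 1x2. Involves strand 4? no. Count so far: 4
Gen 8: crossing 4x2. Involves strand 4? yes. Count so far: 5
Gen 9: crossing 2x4. Involves strand 4? yes. Count so far: 6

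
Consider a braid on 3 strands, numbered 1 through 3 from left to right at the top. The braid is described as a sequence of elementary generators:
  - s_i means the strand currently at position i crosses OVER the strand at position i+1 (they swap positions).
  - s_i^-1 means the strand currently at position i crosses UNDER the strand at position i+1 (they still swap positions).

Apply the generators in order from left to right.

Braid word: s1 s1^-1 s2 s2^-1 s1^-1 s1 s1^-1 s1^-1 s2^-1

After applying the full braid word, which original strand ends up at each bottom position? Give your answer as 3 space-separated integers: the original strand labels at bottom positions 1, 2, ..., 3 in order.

Gen 1 (s1): strand 1 crosses over strand 2. Perm now: [2 1 3]
Gen 2 (s1^-1): strand 2 crosses under strand 1. Perm now: [1 2 3]
Gen 3 (s2): strand 2 crosses over strand 3. Perm now: [1 3 2]
Gen 4 (s2^-1): strand 3 crosses under strand 2. Perm now: [1 2 3]
Gen 5 (s1^-1): strand 1 crosses under strand 2. Perm now: [2 1 3]
Gen 6 (s1): strand 2 crosses over strand 1. Perm now: [1 2 3]
Gen 7 (s1^-1): strand 1 crosses under strand 2. Perm now: [2 1 3]
Gen 8 (s1^-1): strand 2 crosses under strand 1. Perm now: [1 2 3]
Gen 9 (s2^-1): strand 2 crosses under strand 3. Perm now: [1 3 2]

Answer: 1 3 2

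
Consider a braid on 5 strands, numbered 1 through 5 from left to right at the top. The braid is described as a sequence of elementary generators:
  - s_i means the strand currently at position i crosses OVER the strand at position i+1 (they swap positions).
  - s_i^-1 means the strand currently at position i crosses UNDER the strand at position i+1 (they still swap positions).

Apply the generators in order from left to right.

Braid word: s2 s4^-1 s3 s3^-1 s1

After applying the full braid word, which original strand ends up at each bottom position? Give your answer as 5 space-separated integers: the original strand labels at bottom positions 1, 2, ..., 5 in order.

Gen 1 (s2): strand 2 crosses over strand 3. Perm now: [1 3 2 4 5]
Gen 2 (s4^-1): strand 4 crosses under strand 5. Perm now: [1 3 2 5 4]
Gen 3 (s3): strand 2 crosses over strand 5. Perm now: [1 3 5 2 4]
Gen 4 (s3^-1): strand 5 crosses under strand 2. Perm now: [1 3 2 5 4]
Gen 5 (s1): strand 1 crosses over strand 3. Perm now: [3 1 2 5 4]

Answer: 3 1 2 5 4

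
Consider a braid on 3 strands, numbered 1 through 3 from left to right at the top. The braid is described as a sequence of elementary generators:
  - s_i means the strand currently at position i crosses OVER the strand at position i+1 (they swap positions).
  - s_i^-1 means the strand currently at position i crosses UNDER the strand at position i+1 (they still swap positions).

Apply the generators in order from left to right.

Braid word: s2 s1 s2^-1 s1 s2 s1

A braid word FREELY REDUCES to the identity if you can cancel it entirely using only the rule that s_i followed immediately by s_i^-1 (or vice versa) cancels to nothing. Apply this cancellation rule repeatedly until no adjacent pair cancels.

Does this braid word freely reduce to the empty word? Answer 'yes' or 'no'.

Gen 1 (s2): push. Stack: [s2]
Gen 2 (s1): push. Stack: [s2 s1]
Gen 3 (s2^-1): push. Stack: [s2 s1 s2^-1]
Gen 4 (s1): push. Stack: [s2 s1 s2^-1 s1]
Gen 5 (s2): push. Stack: [s2 s1 s2^-1 s1 s2]
Gen 6 (s1): push. Stack: [s2 s1 s2^-1 s1 s2 s1]
Reduced word: s2 s1 s2^-1 s1 s2 s1

Answer: no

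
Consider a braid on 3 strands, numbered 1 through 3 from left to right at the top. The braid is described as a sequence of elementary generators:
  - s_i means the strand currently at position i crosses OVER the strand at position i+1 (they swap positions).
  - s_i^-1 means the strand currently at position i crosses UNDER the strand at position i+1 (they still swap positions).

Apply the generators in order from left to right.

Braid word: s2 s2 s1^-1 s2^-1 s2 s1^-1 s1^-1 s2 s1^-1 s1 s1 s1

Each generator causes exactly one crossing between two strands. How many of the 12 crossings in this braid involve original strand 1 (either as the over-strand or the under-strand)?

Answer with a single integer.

Answer: 6

Derivation:
Gen 1: crossing 2x3. Involves strand 1? no. Count so far: 0
Gen 2: crossing 3x2. Involves strand 1? no. Count so far: 0
Gen 3: crossing 1x2. Involves strand 1? yes. Count so far: 1
Gen 4: crossing 1x3. Involves strand 1? yes. Count so far: 2
Gen 5: crossing 3x1. Involves strand 1? yes. Count so far: 3
Gen 6: crossing 2x1. Involves strand 1? yes. Count so far: 4
Gen 7: crossing 1x2. Involves strand 1? yes. Count so far: 5
Gen 8: crossing 1x3. Involves strand 1? yes. Count so far: 6
Gen 9: crossing 2x3. Involves strand 1? no. Count so far: 6
Gen 10: crossing 3x2. Involves strand 1? no. Count so far: 6
Gen 11: crossing 2x3. Involves strand 1? no. Count so far: 6
Gen 12: crossing 3x2. Involves strand 1? no. Count so far: 6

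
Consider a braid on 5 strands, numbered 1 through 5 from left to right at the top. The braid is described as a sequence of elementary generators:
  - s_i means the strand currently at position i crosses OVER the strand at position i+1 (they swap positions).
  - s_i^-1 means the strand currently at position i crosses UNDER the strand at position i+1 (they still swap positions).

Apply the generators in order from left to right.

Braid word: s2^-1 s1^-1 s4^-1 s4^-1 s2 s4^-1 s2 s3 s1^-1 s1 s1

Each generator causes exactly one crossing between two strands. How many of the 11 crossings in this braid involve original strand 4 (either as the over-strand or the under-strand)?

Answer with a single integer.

Gen 1: crossing 2x3. Involves strand 4? no. Count so far: 0
Gen 2: crossing 1x3. Involves strand 4? no. Count so far: 0
Gen 3: crossing 4x5. Involves strand 4? yes. Count so far: 1
Gen 4: crossing 5x4. Involves strand 4? yes. Count so far: 2
Gen 5: crossing 1x2. Involves strand 4? no. Count so far: 2
Gen 6: crossing 4x5. Involves strand 4? yes. Count so far: 3
Gen 7: crossing 2x1. Involves strand 4? no. Count so far: 3
Gen 8: crossing 2x5. Involves strand 4? no. Count so far: 3
Gen 9: crossing 3x1. Involves strand 4? no. Count so far: 3
Gen 10: crossing 1x3. Involves strand 4? no. Count so far: 3
Gen 11: crossing 3x1. Involves strand 4? no. Count so far: 3

Answer: 3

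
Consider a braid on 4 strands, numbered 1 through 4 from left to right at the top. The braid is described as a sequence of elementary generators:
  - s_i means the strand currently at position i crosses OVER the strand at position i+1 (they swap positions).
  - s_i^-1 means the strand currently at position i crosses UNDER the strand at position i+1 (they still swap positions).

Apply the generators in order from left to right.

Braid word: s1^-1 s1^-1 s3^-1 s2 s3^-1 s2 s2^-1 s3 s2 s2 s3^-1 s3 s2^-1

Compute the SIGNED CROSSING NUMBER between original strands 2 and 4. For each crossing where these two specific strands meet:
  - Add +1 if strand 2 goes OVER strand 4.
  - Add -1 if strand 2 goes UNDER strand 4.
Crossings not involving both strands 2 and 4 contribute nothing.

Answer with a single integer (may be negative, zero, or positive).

Answer: 2

Derivation:
Gen 1: crossing 1x2. Both 2&4? no. Sum: 0
Gen 2: crossing 2x1. Both 2&4? no. Sum: 0
Gen 3: crossing 3x4. Both 2&4? no. Sum: 0
Gen 4: 2 over 4. Both 2&4? yes. Contrib: +1. Sum: 1
Gen 5: crossing 2x3. Both 2&4? no. Sum: 1
Gen 6: crossing 4x3. Both 2&4? no. Sum: 1
Gen 7: crossing 3x4. Both 2&4? no. Sum: 1
Gen 8: crossing 3x2. Both 2&4? no. Sum: 1
Gen 9: 4 over 2. Both 2&4? yes. Contrib: -1. Sum: 0
Gen 10: 2 over 4. Both 2&4? yes. Contrib: +1. Sum: 1
Gen 11: crossing 2x3. Both 2&4? no. Sum: 1
Gen 12: crossing 3x2. Both 2&4? no. Sum: 1
Gen 13: 4 under 2. Both 2&4? yes. Contrib: +1. Sum: 2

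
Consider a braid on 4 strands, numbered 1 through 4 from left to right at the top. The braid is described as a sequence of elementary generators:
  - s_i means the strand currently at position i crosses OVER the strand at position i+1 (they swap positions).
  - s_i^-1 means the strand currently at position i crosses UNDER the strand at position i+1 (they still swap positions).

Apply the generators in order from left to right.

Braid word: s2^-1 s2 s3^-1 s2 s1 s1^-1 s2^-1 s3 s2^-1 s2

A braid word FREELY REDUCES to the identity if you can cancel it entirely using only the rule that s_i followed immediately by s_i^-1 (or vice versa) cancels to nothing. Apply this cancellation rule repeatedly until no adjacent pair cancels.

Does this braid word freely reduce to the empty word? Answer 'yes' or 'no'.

Gen 1 (s2^-1): push. Stack: [s2^-1]
Gen 2 (s2): cancels prior s2^-1. Stack: []
Gen 3 (s3^-1): push. Stack: [s3^-1]
Gen 4 (s2): push. Stack: [s3^-1 s2]
Gen 5 (s1): push. Stack: [s3^-1 s2 s1]
Gen 6 (s1^-1): cancels prior s1. Stack: [s3^-1 s2]
Gen 7 (s2^-1): cancels prior s2. Stack: [s3^-1]
Gen 8 (s3): cancels prior s3^-1. Stack: []
Gen 9 (s2^-1): push. Stack: [s2^-1]
Gen 10 (s2): cancels prior s2^-1. Stack: []
Reduced word: (empty)

Answer: yes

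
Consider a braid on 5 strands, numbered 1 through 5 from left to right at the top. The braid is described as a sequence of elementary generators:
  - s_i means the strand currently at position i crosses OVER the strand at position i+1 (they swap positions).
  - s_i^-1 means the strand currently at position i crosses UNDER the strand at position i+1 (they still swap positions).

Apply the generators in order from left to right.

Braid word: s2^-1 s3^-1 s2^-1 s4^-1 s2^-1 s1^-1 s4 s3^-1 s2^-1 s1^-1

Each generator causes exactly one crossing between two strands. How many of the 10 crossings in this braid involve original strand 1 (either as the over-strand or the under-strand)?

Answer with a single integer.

Answer: 2

Derivation:
Gen 1: crossing 2x3. Involves strand 1? no. Count so far: 0
Gen 2: crossing 2x4. Involves strand 1? no. Count so far: 0
Gen 3: crossing 3x4. Involves strand 1? no. Count so far: 0
Gen 4: crossing 2x5. Involves strand 1? no. Count so far: 0
Gen 5: crossing 4x3. Involves strand 1? no. Count so far: 0
Gen 6: crossing 1x3. Involves strand 1? yes. Count so far: 1
Gen 7: crossing 5x2. Involves strand 1? no. Count so far: 1
Gen 8: crossing 4x2. Involves strand 1? no. Count so far: 1
Gen 9: crossing 1x2. Involves strand 1? yes. Count so far: 2
Gen 10: crossing 3x2. Involves strand 1? no. Count so far: 2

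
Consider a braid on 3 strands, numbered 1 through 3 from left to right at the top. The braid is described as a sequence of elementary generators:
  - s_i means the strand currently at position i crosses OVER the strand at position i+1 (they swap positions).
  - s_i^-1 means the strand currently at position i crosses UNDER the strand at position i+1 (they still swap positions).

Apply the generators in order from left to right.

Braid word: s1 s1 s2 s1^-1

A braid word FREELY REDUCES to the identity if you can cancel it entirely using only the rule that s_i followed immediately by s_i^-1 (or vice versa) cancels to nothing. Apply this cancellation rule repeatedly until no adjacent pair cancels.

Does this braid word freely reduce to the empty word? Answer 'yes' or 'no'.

Gen 1 (s1): push. Stack: [s1]
Gen 2 (s1): push. Stack: [s1 s1]
Gen 3 (s2): push. Stack: [s1 s1 s2]
Gen 4 (s1^-1): push. Stack: [s1 s1 s2 s1^-1]
Reduced word: s1 s1 s2 s1^-1

Answer: no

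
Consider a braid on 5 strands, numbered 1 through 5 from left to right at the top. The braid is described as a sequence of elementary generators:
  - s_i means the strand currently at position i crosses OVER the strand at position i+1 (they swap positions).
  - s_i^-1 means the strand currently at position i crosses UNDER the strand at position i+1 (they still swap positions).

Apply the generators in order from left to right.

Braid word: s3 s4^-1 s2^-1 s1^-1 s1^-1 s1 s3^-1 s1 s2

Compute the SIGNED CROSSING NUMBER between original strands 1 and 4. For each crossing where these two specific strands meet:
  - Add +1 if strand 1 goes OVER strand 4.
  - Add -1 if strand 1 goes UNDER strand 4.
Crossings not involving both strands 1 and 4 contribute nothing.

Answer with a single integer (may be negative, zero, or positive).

Gen 1: crossing 3x4. Both 1&4? no. Sum: 0
Gen 2: crossing 3x5. Both 1&4? no. Sum: 0
Gen 3: crossing 2x4. Both 1&4? no. Sum: 0
Gen 4: 1 under 4. Both 1&4? yes. Contrib: -1. Sum: -1
Gen 5: 4 under 1. Both 1&4? yes. Contrib: +1. Sum: 0
Gen 6: 1 over 4. Both 1&4? yes. Contrib: +1. Sum: 1
Gen 7: crossing 2x5. Both 1&4? no. Sum: 1
Gen 8: 4 over 1. Both 1&4? yes. Contrib: -1. Sum: 0
Gen 9: crossing 4x5. Both 1&4? no. Sum: 0

Answer: 0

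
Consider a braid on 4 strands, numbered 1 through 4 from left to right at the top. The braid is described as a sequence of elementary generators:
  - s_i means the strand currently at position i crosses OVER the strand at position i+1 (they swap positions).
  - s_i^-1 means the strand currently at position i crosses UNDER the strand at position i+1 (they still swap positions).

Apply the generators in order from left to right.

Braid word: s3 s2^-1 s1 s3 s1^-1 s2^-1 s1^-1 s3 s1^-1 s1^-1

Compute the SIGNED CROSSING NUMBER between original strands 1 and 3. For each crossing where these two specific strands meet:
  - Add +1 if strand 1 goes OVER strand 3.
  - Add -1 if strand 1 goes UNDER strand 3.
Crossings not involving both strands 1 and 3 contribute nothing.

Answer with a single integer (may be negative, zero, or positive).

Gen 1: crossing 3x4. Both 1&3? no. Sum: 0
Gen 2: crossing 2x4. Both 1&3? no. Sum: 0
Gen 3: crossing 1x4. Both 1&3? no. Sum: 0
Gen 4: crossing 2x3. Both 1&3? no. Sum: 0
Gen 5: crossing 4x1. Both 1&3? no. Sum: 0
Gen 6: crossing 4x3. Both 1&3? no. Sum: 0
Gen 7: 1 under 3. Both 1&3? yes. Contrib: -1. Sum: -1
Gen 8: crossing 4x2. Both 1&3? no. Sum: -1
Gen 9: 3 under 1. Both 1&3? yes. Contrib: +1. Sum: 0
Gen 10: 1 under 3. Both 1&3? yes. Contrib: -1. Sum: -1

Answer: -1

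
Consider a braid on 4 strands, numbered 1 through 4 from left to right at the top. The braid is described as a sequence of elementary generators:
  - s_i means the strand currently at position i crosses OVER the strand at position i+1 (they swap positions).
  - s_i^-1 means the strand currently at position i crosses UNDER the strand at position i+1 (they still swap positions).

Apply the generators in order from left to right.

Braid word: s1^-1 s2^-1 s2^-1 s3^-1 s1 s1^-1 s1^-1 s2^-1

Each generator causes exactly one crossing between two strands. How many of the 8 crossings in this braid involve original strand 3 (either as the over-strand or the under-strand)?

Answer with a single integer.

Gen 1: crossing 1x2. Involves strand 3? no. Count so far: 0
Gen 2: crossing 1x3. Involves strand 3? yes. Count so far: 1
Gen 3: crossing 3x1. Involves strand 3? yes. Count so far: 2
Gen 4: crossing 3x4. Involves strand 3? yes. Count so far: 3
Gen 5: crossing 2x1. Involves strand 3? no. Count so far: 3
Gen 6: crossing 1x2. Involves strand 3? no. Count so far: 3
Gen 7: crossing 2x1. Involves strand 3? no. Count so far: 3
Gen 8: crossing 2x4. Involves strand 3? no. Count so far: 3

Answer: 3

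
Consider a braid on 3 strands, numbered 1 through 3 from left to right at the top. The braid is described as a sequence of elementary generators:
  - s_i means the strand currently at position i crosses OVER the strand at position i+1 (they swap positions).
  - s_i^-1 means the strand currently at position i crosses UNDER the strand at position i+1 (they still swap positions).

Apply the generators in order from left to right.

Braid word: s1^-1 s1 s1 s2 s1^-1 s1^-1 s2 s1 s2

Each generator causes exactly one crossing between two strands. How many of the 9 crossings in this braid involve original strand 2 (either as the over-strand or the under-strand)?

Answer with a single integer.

Answer: 7

Derivation:
Gen 1: crossing 1x2. Involves strand 2? yes. Count so far: 1
Gen 2: crossing 2x1. Involves strand 2? yes. Count so far: 2
Gen 3: crossing 1x2. Involves strand 2? yes. Count so far: 3
Gen 4: crossing 1x3. Involves strand 2? no. Count so far: 3
Gen 5: crossing 2x3. Involves strand 2? yes. Count so far: 4
Gen 6: crossing 3x2. Involves strand 2? yes. Count so far: 5
Gen 7: crossing 3x1. Involves strand 2? no. Count so far: 5
Gen 8: crossing 2x1. Involves strand 2? yes. Count so far: 6
Gen 9: crossing 2x3. Involves strand 2? yes. Count so far: 7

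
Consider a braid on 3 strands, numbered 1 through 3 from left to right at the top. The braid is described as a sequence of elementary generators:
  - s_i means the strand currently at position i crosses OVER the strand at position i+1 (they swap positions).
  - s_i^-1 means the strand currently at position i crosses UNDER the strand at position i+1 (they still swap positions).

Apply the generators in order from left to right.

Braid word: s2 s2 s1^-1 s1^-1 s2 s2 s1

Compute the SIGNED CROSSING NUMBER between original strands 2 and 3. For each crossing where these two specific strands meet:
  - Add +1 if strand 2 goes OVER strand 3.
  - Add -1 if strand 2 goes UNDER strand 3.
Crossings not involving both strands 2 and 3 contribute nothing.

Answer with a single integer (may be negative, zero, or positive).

Gen 1: 2 over 3. Both 2&3? yes. Contrib: +1. Sum: 1
Gen 2: 3 over 2. Both 2&3? yes. Contrib: -1. Sum: 0
Gen 3: crossing 1x2. Both 2&3? no. Sum: 0
Gen 4: crossing 2x1. Both 2&3? no. Sum: 0
Gen 5: 2 over 3. Both 2&3? yes. Contrib: +1. Sum: 1
Gen 6: 3 over 2. Both 2&3? yes. Contrib: -1. Sum: 0
Gen 7: crossing 1x2. Both 2&3? no. Sum: 0

Answer: 0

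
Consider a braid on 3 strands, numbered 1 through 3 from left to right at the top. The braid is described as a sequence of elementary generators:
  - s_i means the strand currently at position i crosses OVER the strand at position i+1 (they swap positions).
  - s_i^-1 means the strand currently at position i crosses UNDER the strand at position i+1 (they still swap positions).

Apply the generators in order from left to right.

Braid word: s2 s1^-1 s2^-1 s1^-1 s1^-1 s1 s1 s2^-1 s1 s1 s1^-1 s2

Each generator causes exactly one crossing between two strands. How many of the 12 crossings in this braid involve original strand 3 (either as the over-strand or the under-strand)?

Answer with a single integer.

Answer: 10

Derivation:
Gen 1: crossing 2x3. Involves strand 3? yes. Count so far: 1
Gen 2: crossing 1x3. Involves strand 3? yes. Count so far: 2
Gen 3: crossing 1x2. Involves strand 3? no. Count so far: 2
Gen 4: crossing 3x2. Involves strand 3? yes. Count so far: 3
Gen 5: crossing 2x3. Involves strand 3? yes. Count so far: 4
Gen 6: crossing 3x2. Involves strand 3? yes. Count so far: 5
Gen 7: crossing 2x3. Involves strand 3? yes. Count so far: 6
Gen 8: crossing 2x1. Involves strand 3? no. Count so far: 6
Gen 9: crossing 3x1. Involves strand 3? yes. Count so far: 7
Gen 10: crossing 1x3. Involves strand 3? yes. Count so far: 8
Gen 11: crossing 3x1. Involves strand 3? yes. Count so far: 9
Gen 12: crossing 3x2. Involves strand 3? yes. Count so far: 10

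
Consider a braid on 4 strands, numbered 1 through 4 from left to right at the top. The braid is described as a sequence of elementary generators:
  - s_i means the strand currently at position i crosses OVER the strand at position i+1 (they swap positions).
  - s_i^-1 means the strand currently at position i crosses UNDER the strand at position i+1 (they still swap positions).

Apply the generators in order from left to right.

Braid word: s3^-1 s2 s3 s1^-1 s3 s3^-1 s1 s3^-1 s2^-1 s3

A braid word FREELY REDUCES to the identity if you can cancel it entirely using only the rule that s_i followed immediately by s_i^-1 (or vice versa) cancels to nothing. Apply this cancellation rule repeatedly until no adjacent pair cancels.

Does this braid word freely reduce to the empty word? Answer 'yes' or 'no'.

Answer: yes

Derivation:
Gen 1 (s3^-1): push. Stack: [s3^-1]
Gen 2 (s2): push. Stack: [s3^-1 s2]
Gen 3 (s3): push. Stack: [s3^-1 s2 s3]
Gen 4 (s1^-1): push. Stack: [s3^-1 s2 s3 s1^-1]
Gen 5 (s3): push. Stack: [s3^-1 s2 s3 s1^-1 s3]
Gen 6 (s3^-1): cancels prior s3. Stack: [s3^-1 s2 s3 s1^-1]
Gen 7 (s1): cancels prior s1^-1. Stack: [s3^-1 s2 s3]
Gen 8 (s3^-1): cancels prior s3. Stack: [s3^-1 s2]
Gen 9 (s2^-1): cancels prior s2. Stack: [s3^-1]
Gen 10 (s3): cancels prior s3^-1. Stack: []
Reduced word: (empty)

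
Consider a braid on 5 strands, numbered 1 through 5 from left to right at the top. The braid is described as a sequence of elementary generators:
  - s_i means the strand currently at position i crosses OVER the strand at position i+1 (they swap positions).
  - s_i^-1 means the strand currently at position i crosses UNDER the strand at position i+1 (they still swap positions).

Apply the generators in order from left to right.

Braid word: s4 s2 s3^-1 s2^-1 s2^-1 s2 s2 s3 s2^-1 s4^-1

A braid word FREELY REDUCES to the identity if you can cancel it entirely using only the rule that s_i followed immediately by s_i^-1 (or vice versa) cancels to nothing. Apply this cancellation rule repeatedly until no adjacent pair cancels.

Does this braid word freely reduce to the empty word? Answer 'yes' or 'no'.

Gen 1 (s4): push. Stack: [s4]
Gen 2 (s2): push. Stack: [s4 s2]
Gen 3 (s3^-1): push. Stack: [s4 s2 s3^-1]
Gen 4 (s2^-1): push. Stack: [s4 s2 s3^-1 s2^-1]
Gen 5 (s2^-1): push. Stack: [s4 s2 s3^-1 s2^-1 s2^-1]
Gen 6 (s2): cancels prior s2^-1. Stack: [s4 s2 s3^-1 s2^-1]
Gen 7 (s2): cancels prior s2^-1. Stack: [s4 s2 s3^-1]
Gen 8 (s3): cancels prior s3^-1. Stack: [s4 s2]
Gen 9 (s2^-1): cancels prior s2. Stack: [s4]
Gen 10 (s4^-1): cancels prior s4. Stack: []
Reduced word: (empty)

Answer: yes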